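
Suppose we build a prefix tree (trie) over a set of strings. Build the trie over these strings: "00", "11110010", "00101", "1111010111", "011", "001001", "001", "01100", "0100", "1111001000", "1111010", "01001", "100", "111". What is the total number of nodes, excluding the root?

31

Trace insertions, counting only characters that open a new branch:
  "00" → 2 new (0, 0)
  "11110010" → 8 new (1, 1, 1, 1, 0, 0, 1, 0)
  "00101" → prefix "00" already present; 3 new (1, 0, 1)
  "1111010111" → prefix "11110" already present; 5 new (1, 0, 1, 1, 1)
  "011" → prefix "0" already present; 2 new (1, 1)
  "001001" → prefix "0010" already present; 2 new (0, 1)
  "001" → prefix "001" already present; 0 new (none)
  "01100" → prefix "011" already present; 2 new (0, 0)
  "0100" → prefix "01" already present; 2 new (0, 0)
  "1111001000" → prefix "11110010" already present; 2 new (0, 0)
  "1111010" → prefix "1111010" already present; 0 new (none)
  "01001" → prefix "0100" already present; 1 new (1)
  "100" → prefix "1" already present; 2 new (0, 0)
  "111" → prefix "111" already present; 0 new (none)
Total nodes = 2 + 8 + 3 + 5 + 2 + 2 + 0 + 2 + 2 + 2 + 0 + 1 + 2 + 0 = 31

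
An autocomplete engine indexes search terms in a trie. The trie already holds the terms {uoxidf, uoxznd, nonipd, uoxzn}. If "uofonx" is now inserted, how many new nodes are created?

The longest prefix of "uofonx" already in the trie is "uo" (length 2).
New nodes needed: |"uofonx"| − 2 = 6 − 2 = 4.

4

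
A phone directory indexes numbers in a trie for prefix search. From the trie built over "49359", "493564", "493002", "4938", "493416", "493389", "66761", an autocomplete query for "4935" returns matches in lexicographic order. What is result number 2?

49359

Filter for "4935…" and sort: "493564", "49359"
Position 2: 49359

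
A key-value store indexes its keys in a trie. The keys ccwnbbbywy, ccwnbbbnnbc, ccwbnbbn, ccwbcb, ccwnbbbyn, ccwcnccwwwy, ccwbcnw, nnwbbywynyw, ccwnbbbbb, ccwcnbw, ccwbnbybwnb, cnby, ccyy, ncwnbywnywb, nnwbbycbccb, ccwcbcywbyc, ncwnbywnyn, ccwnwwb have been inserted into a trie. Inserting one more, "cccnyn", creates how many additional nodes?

"cc" is already a path in the trie; the remaining "cnyn" must be added.
So 6 − 2 = 4 new nodes.

4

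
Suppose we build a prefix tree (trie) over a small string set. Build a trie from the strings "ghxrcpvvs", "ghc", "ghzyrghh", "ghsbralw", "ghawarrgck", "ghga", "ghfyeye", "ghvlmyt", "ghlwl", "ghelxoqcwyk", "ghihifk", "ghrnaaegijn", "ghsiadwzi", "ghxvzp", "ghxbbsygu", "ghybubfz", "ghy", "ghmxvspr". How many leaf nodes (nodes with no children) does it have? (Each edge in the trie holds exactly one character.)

17

Leaves are exactly the stored words that no other stored word extends.
Those words: "ghawarrgck", "ghc", "ghelxoqcwyk", "ghfyeye", "ghga", "ghihifk", "ghlwl", "ghmxvspr", "ghrnaaegijn", "ghsbralw", "ghsiadwzi", "ghvlmyt", "ghxbbsygu", "ghxrcpvvs", "ghxvzp", "ghybubfz", "ghzyrghh"
Leaf count: 17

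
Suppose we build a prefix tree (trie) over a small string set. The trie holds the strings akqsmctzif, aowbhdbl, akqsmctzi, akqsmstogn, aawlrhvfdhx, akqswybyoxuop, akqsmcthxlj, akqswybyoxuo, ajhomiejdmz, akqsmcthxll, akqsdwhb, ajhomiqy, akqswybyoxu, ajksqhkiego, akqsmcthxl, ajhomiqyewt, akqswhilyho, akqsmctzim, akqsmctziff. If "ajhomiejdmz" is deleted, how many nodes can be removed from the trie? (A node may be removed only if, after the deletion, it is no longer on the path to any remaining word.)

A node on "ajhomiejdmz"'s path can go only if nothing else ends at it or branches off below it.
The suffix "ejdmz" (5 nodes) is used only by "ajhomiejdmz"; the node for "ajhomi" still has the child "q", so pruning stops there.
Nodes removed: 5

5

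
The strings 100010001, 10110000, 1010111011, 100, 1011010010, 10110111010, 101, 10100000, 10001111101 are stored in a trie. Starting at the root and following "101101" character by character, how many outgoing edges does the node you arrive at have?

2

Follow the path "101101" to its node, then look at its outgoing edges.
Distinct next characters after "101101": 0, 1.
That node has 2 child edges.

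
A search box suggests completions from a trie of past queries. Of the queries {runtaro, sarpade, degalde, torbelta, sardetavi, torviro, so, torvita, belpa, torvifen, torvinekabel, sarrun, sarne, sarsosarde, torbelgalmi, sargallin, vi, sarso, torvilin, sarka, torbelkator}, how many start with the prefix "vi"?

Traverse to the node for "vi", then collect every word in that subtree.
Matches: "vi"
Count: 1

1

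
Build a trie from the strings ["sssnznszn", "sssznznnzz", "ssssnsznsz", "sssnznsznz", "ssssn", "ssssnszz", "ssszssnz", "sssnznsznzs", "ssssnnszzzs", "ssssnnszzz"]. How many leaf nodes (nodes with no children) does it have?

6

Leaves are exactly the stored words that no other stored word extends.
Those words: "sssnznsznzs", "ssssnnszzzs", "ssssnsznsz", "ssssnszz", "sssznznnzz", "ssszssnz"
Leaf count: 6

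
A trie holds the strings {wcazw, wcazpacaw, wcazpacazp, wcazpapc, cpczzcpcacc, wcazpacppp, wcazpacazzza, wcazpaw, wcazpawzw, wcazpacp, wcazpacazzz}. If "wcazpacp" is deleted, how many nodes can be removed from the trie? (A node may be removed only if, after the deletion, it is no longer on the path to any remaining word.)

0

A node on "wcazpacp"'s path can go only if nothing else ends at it or branches off below it.
Every node on "wcazpacp" is still needed (e.g. by "wcazpacppp"), so nothing is freed.
Nodes removed: 0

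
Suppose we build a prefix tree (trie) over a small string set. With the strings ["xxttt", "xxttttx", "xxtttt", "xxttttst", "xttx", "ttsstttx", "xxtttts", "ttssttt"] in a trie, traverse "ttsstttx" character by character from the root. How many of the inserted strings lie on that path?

2

Walk "ttsstttx" from the root; an end-of-word marker is hit whenever a stored word is a prefix of "ttsstttx".
Prefixes of the query that are stored words: "ttssttt", "ttsstttx"
Count: 2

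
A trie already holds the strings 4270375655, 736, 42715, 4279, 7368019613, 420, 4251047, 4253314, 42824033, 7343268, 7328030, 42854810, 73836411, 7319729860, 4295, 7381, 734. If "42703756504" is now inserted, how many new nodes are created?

Walking "42703756504" from the root, the first 9 characters ("427037565") follow existing edges; "0" is the first miss.
Each of the 2 remaining characters creates one node.

2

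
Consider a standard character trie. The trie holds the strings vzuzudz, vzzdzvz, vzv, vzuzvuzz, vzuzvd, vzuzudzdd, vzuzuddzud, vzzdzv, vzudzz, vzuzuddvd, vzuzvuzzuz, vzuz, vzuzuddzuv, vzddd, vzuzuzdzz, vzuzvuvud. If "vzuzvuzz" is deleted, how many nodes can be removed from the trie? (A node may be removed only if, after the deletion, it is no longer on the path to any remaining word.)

0

After clearing the end-marker at "vzuzvuzz", prune upward until reaching a node still needed by another word.
Every node on "vzuzvuzz" is still needed (e.g. by "vzuzvuzzuz"), so nothing is freed.
Nodes removed: 0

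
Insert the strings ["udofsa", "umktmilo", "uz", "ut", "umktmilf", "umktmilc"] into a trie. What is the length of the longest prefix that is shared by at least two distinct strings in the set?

7

Look for the deepest trie node that still has at least two words in its subtree.
e.g. "umktmilc" and "umktmilf" share the prefix "umktmil" of length 7; no pair shares a longer one.
Longest shared-prefix length: 7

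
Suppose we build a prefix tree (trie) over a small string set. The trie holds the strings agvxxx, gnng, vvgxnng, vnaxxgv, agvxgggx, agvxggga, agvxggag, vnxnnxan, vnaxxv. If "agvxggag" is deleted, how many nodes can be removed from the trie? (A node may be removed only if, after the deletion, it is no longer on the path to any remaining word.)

Walk "agvxggag" from the leaf back toward the root, removing each node that no remaining word uses.
The suffix "ag" (2 nodes) is used only by "agvxggag"; the node for "agvxgg" still has the child "g", so pruning stops there.
Nodes removed: 2

2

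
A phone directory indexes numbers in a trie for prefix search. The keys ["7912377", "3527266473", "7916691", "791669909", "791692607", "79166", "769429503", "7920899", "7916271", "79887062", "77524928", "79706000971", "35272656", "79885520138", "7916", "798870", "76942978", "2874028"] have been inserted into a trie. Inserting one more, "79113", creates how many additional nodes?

2

Walking "79113" from the root, the first 3 characters ("791") follow existing edges; "1" is the first miss.
Each of the 2 remaining characters creates one node.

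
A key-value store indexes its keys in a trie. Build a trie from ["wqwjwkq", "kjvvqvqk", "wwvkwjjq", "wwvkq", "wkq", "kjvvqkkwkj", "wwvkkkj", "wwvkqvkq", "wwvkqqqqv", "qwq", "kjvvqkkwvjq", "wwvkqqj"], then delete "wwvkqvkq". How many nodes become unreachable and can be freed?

A node on "wwvkqvkq"'s path can go only if nothing else ends at it or branches off below it.
The suffix "vkq" (3 nodes) is used only by "wwvkqvkq"; the node for "wwvkq" still has the child "q", so pruning stops there.
Nodes removed: 3

3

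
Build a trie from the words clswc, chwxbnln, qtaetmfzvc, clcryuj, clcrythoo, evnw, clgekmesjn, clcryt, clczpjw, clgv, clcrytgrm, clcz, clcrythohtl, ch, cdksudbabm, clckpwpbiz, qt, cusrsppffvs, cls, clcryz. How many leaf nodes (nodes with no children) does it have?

15

Leaves are exactly the stored words that no other stored word extends.
Those words: "cdksudbabm", "chwxbnln", "clckpwpbiz", "clcrytgrm", "clcrythohtl", "clcrythoo", "clcryuj", "clcryz", "clczpjw", "clgekmesjn", "clgv", "clswc", "cusrsppffvs", "evnw", "qtaetmfzvc"
Leaf count: 15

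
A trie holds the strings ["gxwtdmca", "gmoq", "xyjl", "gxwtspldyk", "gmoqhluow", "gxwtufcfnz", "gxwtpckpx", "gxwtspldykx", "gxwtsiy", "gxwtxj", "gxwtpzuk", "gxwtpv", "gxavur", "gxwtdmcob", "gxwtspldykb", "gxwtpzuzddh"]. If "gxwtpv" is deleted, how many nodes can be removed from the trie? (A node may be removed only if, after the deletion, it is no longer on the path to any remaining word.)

After clearing the end-marker at "gxwtpv", prune upward until reaching a node still needed by another word.
The suffix "v" (1 node) is used only by "gxwtpv"; the node for "gxwtp" still has the child "c", so pruning stops there.
Nodes removed: 1

1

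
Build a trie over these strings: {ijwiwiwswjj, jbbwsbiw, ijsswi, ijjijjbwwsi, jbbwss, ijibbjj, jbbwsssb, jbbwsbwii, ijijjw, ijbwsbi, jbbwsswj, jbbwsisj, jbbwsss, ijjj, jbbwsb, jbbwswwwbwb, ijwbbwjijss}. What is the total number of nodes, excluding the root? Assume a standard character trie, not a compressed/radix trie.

For each word, the new-node count is its length minus the longest prefix already in the trie:
  "ijwiwiwswjj" → 11 new (i, j, w, i, w, i, w, s, w, j, j)
  "jbbwsbiw" → 8 new (j, b, b, w, s, b, i, w)
  "ijsswi" → prefix "ij" already present; 4 new (s, s, w, i)
  "ijjijjbwwsi" → prefix "ij" already present; 9 new (j, i, j, j, b, w, w, s, i)
  "jbbwss" → prefix "jbbws" already present; 1 new (s)
  "ijibbjj" → prefix "ij" already present; 5 new (i, b, b, j, j)
  "jbbwsssb" → prefix "jbbwss" already present; 2 new (s, b)
  "jbbwsbwii" → prefix "jbbwsb" already present; 3 new (w, i, i)
  "ijijjw" → prefix "iji" already present; 3 new (j, j, w)
  "ijbwsbi" → prefix "ij" already present; 5 new (b, w, s, b, i)
  "jbbwsswj" → prefix "jbbwss" already present; 2 new (w, j)
  "jbbwsisj" → prefix "jbbws" already present; 3 new (i, s, j)
  "jbbwsss" → prefix "jbbwsss" already present; 0 new (none)
  "ijjj" → prefix "ijj" already present; 1 new (j)
  "jbbwsb" → prefix "jbbwsb" already present; 0 new (none)
  "jbbwswwwbwb" → prefix "jbbws" already present; 6 new (w, w, w, b, w, b)
  "ijwbbwjijss" → prefix "ijw" already present; 8 new (b, b, w, j, i, j, s, s)
Total nodes = 11 + 8 + 4 + 9 + 1 + 5 + 2 + 3 + 3 + 5 + 2 + 3 + 0 + 1 + 0 + 6 + 8 = 71

71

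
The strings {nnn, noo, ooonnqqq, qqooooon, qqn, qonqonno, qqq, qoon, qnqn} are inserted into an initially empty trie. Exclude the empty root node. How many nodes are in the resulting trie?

Trace insertions, counting only characters that open a new branch:
  "nnn" → 3 new (n, n, n)
  "noo" → prefix "n" already present; 2 new (o, o)
  "ooonnqqq" → 8 new (o, o, o, n, n, q, q, q)
  "qqooooon" → 8 new (q, q, o, o, o, o, o, n)
  "qqn" → prefix "qq" already present; 1 new (n)
  "qonqonno" → prefix "q" already present; 7 new (o, n, q, o, n, n, o)
  "qqq" → prefix "qq" already present; 1 new (q)
  "qoon" → prefix "qo" already present; 2 new (o, n)
  "qnqn" → prefix "q" already present; 3 new (n, q, n)
Total nodes = 3 + 2 + 8 + 8 + 1 + 7 + 1 + 2 + 3 = 35

35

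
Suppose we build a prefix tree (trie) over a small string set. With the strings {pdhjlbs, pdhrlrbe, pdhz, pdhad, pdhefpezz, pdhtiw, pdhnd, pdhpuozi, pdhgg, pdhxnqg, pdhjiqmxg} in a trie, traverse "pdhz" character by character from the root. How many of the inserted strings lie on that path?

1

Walk "pdhz" from the root; an end-of-word marker is hit whenever a stored word is a prefix of "pdhz".
Prefixes of the query that are stored words: "pdhz"
Count: 1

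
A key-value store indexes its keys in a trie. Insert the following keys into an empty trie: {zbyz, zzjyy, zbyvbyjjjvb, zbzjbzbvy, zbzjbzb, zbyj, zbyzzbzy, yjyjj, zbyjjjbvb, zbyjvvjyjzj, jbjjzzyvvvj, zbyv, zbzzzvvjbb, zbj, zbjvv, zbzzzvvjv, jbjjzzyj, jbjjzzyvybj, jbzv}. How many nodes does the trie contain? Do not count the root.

73

Count nodes per top-level branch (shared prefixes stored once):
  'j'-branch (jbjjzzyj, jbjjzzyvvvj, jbjjzzyvybj, jbzv): 17 nodes
  'y'-branch (yjyjj): 5 nodes
  'z'-branch (zbj, zbjvv, zbyj, zbyjjjbvb, zbyjvvjyjzj, zbyv, zbyvbyjjjvb, zbyz, zbyzzbzy, zbzjbzb, zbzjbzbvy, zbzzzvvjbb, zbzzzvvjv, zzjyy): 51 nodes
Sum: 73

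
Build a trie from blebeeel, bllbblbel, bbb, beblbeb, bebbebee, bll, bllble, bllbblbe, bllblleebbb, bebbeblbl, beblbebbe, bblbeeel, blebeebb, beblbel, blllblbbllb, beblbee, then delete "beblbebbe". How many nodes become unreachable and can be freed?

A node on "beblbebbe"'s path can go only if nothing else ends at it or branches off below it.
The suffix "be" (2 nodes) is used only by "beblbebbe"; "beblbeb" is itself a stored word, so pruning stops there.
Nodes removed: 2

2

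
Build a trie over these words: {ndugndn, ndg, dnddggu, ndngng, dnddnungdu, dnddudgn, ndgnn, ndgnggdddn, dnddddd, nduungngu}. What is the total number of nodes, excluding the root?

46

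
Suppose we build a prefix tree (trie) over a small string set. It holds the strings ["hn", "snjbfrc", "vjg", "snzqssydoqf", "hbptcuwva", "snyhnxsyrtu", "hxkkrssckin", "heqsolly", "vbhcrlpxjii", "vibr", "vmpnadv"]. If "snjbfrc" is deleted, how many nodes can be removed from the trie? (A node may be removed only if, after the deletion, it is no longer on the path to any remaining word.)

5

After clearing the end-marker at "snjbfrc", prune upward until reaching a node still needed by another word.
The suffix "jbfrc" (5 nodes) is used only by "snjbfrc"; the node for "sn" still has the child "z", so pruning stops there.
Nodes removed: 5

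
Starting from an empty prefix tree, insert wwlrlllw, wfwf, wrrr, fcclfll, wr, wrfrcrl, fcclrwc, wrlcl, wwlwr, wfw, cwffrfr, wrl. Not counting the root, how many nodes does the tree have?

41

Count nodes per top-level branch (shared prefixes stored once):
  'c'-branch (cwffrfr): 7 nodes
  'f'-branch (fcclfll, fcclrwc): 10 nodes
  'w'-branch (wfw, wfwf, wr, wrfrcrl, wrl, wrlcl, wrrr, wwlrlllw, wwlwr): 24 nodes
Sum: 41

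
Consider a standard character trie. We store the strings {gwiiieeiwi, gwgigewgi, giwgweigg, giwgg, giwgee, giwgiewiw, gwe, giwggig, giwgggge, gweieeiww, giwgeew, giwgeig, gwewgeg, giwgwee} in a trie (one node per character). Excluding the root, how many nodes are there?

Count nodes per top-level branch (shared prefixes stored once):
  'g'-branch (giwgee, giwgeew, giwgeig, giwgg, giwgggge, giwggig, giwgiewiw, giwgwee, giwgweigg, gwe, gweieeiww, gwewgeg, gwgigewgi, gwiiieeiwi): 53 nodes
Sum: 53

53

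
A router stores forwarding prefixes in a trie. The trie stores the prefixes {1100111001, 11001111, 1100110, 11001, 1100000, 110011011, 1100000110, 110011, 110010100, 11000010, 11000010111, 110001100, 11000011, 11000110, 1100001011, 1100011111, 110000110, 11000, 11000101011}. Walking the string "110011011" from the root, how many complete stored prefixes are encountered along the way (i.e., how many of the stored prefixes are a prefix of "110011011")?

4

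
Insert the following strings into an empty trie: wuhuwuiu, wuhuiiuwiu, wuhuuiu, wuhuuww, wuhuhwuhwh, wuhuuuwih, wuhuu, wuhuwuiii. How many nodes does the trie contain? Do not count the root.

31

Count nodes per top-level branch (shared prefixes stored once):
  'w'-branch (wuhuhwuhwh, wuhuiiuwiu, wuhuu, wuhuuiu, wuhuuuwih, wuhuuww, wuhuwuiii, wuhuwuiu): 31 nodes
Sum: 31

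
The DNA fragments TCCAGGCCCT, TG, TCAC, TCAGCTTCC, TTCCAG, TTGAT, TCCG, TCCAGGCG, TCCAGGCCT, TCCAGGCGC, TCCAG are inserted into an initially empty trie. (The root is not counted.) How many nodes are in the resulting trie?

31

Trace insertions, counting only characters that open a new branch:
  "TCCAGGCCCT" → 10 new (T, C, C, A, G, G, C, C, C, T)
  "TG" → prefix "T" already present; 1 new (G)
  "TCAC" → prefix "TC" already present; 2 new (A, C)
  "TCAGCTTCC" → prefix "TCA" already present; 6 new (G, C, T, T, C, C)
  "TTCCAG" → prefix "T" already present; 5 new (T, C, C, A, G)
  "TTGAT" → prefix "TT" already present; 3 new (G, A, T)
  "TCCG" → prefix "TCC" already present; 1 new (G)
  "TCCAGGCG" → prefix "TCCAGGC" already present; 1 new (G)
  "TCCAGGCCT" → prefix "TCCAGGCC" already present; 1 new (T)
  "TCCAGGCGC" → prefix "TCCAGGCG" already present; 1 new (C)
  "TCCAG" → prefix "TCCAG" already present; 0 new (none)
Total nodes = 10 + 1 + 2 + 6 + 5 + 3 + 1 + 1 + 1 + 1 + 0 = 31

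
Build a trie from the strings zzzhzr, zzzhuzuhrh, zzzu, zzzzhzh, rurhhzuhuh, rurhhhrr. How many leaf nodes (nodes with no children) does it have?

A leaf is a node with no children — equivalently, the end of a word that is not a proper prefix of any other stored word.
Those words: "rurhhhrr", "rurhhzuhuh", "zzzhuzuhrh", "zzzhzr", "zzzu", "zzzzhzh"
Leaf count: 6

6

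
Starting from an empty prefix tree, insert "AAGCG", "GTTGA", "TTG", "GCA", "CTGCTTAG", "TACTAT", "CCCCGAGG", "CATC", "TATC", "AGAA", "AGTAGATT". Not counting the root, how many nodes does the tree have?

Trace insertions, counting only characters that open a new branch:
  "AAGCG" → 5 new (A, A, G, C, G)
  "GTTGA" → 5 new (G, T, T, G, A)
  "TTG" → 3 new (T, T, G)
  "GCA" → prefix "G" already present; 2 new (C, A)
  "CTGCTTAG" → 8 new (C, T, G, C, T, T, A, G)
  "TACTAT" → prefix "T" already present; 5 new (A, C, T, A, T)
  "CCCCGAGG" → prefix "C" already present; 7 new (C, C, C, G, A, G, G)
  "CATC" → prefix "C" already present; 3 new (A, T, C)
  "TATC" → prefix "TA" already present; 2 new (T, C)
  "AGAA" → prefix "A" already present; 3 new (G, A, A)
  "AGTAGATT" → prefix "AG" already present; 6 new (T, A, G, A, T, T)
Total nodes = 5 + 5 + 3 + 2 + 8 + 5 + 7 + 3 + 2 + 3 + 6 = 49

49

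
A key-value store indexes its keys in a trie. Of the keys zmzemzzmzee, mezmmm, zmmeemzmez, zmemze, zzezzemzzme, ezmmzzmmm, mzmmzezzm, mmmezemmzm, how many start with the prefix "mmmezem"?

Walk to "mmmezem"; the words in its subtree are exactly those with that prefix.
Words under "mmmezem": mmmezemmzm
Count: 1

1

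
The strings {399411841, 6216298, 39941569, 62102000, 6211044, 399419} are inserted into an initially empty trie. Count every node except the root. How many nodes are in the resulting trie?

29

Trace insertions, counting only characters that open a new branch:
  "399411841" → 9 new (3, 9, 9, 4, 1, 1, 8, 4, 1)
  "6216298" → 7 new (6, 2, 1, 6, 2, 9, 8)
  "39941569" → prefix "39941" already present; 3 new (5, 6, 9)
  "62102000" → prefix "621" already present; 5 new (0, 2, 0, 0, 0)
  "6211044" → prefix "621" already present; 4 new (1, 0, 4, 4)
  "399419" → prefix "39941" already present; 1 new (9)
Total nodes = 9 + 7 + 3 + 5 + 4 + 1 = 29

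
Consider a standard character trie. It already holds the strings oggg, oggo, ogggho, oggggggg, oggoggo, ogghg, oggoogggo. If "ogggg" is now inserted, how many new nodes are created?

Every character of "ogggg" already lies on an existing path (it is a prefix of some stored word).
No new nodes are needed: 0.

0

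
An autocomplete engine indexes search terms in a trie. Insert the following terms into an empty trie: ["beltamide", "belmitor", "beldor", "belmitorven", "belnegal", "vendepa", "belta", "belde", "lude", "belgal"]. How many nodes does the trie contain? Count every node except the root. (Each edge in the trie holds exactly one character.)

Trace insertions, counting only characters that open a new branch:
  "beltamide" → 9 new (b, e, l, t, a, m, i, d, e)
  "belmitor" → prefix "bel" already present; 5 new (m, i, t, o, r)
  "beldor" → prefix "bel" already present; 3 new (d, o, r)
  "belmitorven" → prefix "belmitor" already present; 3 new (v, e, n)
  "belnegal" → prefix "bel" already present; 5 new (n, e, g, a, l)
  "vendepa" → 7 new (v, e, n, d, e, p, a)
  "belta" → prefix "belta" already present; 0 new (none)
  "belde" → prefix "beld" already present; 1 new (e)
  "lude" → 4 new (l, u, d, e)
  "belgal" → prefix "bel" already present; 3 new (g, a, l)
Total nodes = 9 + 5 + 3 + 3 + 5 + 7 + 0 + 1 + 4 + 3 = 40

40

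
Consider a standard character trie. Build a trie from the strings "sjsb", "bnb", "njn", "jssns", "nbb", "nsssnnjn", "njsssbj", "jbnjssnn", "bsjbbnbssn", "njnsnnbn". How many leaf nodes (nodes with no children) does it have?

A leaf is a node with no children — equivalently, the end of a word that is not a proper prefix of any other stored word.
Those words: "bnb", "bsjbbnbssn", "jbnjssnn", "jssns", "nbb", "njnsnnbn", "njsssbj", "nsssnnjn", "sjsb"
Leaf count: 9

9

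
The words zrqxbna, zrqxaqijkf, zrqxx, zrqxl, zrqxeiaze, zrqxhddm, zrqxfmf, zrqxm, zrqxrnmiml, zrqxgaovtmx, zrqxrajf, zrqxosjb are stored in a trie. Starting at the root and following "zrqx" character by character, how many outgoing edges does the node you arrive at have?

Walk "zrqx" from the root, arriving at one node.
Distinct next characters after "zrqx": a, b, e, f, g, h, l, m, o, r, x.
That node has 11 child edges.

11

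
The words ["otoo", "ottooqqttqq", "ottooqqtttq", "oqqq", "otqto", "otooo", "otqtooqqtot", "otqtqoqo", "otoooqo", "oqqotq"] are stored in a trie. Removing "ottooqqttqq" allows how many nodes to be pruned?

2

Walk "ottooqqttqq" from the leaf back toward the root, removing each node that no remaining word uses.
The suffix "qq" (2 nodes) is used only by "ottooqqttqq"; the node for "ottooqqtt" still has the child "t", so pruning stops there.
Nodes removed: 2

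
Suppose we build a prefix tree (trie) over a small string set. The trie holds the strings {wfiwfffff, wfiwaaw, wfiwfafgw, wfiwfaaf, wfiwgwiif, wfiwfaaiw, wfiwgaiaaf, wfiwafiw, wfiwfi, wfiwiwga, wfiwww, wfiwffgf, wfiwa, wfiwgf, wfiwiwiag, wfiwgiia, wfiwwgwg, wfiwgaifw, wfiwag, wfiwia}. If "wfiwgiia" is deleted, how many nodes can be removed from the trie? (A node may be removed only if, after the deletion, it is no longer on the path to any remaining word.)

Walk "wfiwgiia" from the leaf back toward the root, removing each node that no remaining word uses.
The suffix "iia" (3 nodes) is used only by "wfiwgiia"; the node for "wfiwg" still has the child "w", so pruning stops there.
Nodes removed: 3

3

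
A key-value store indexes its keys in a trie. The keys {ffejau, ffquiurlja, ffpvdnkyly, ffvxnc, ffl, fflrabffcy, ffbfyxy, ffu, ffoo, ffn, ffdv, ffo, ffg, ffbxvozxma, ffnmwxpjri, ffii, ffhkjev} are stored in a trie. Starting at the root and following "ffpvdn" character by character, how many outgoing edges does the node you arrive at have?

The children of the "ffpvdn" node are the distinct next characters among strings starting with "ffpvdn".
Characters that immediately follow "ffpvdn" among the stored strings: {k}.
That node has 1 child edge.

1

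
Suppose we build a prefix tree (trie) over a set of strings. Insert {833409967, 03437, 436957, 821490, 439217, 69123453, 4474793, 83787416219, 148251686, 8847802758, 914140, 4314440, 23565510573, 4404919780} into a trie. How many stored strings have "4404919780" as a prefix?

1

Walk to "4404919780"; the words in its subtree are exactly those with that prefix.
Matches: "4404919780"
Count: 1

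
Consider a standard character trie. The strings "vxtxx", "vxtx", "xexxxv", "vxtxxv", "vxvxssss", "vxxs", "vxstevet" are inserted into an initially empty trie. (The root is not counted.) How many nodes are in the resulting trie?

Count nodes per top-level branch (shared prefixes stored once):
  'v'-branch (vxstevet, vxtx, vxtxx, vxtxxv, vxvxssss, vxxs): 20 nodes
  'x'-branch (xexxxv): 6 nodes
Sum: 26

26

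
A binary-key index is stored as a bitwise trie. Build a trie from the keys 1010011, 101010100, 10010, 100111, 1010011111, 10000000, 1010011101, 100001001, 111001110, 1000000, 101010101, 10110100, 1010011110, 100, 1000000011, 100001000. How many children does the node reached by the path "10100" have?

Follow the path "10100" to its node, then look at its outgoing edges.
Characters that immediately follow "10100" among the stored strings: {1}.
That node has 1 child edge.

1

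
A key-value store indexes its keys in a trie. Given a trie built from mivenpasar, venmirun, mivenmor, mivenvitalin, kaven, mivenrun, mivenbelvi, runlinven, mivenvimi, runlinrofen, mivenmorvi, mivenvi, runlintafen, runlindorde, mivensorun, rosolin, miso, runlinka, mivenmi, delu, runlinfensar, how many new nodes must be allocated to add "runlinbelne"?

Walking "runlinbelne" from the root, the first 6 characters ("runlin") follow existing edges; "b" is the first miss.
Each of the 5 remaining characters creates one node.

5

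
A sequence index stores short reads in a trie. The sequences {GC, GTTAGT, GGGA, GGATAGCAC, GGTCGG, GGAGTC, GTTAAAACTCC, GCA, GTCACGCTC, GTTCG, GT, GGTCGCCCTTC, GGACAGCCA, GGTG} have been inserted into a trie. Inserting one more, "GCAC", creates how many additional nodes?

1

The longest prefix of "GCAC" already in the trie is "GCA" (length 3).
So 4 − 3 = 1 new nodes.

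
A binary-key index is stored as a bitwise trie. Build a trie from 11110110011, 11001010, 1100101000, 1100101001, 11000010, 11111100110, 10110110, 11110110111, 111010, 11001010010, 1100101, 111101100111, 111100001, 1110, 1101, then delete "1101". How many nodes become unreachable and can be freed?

1

After clearing the end-marker at "1101", prune upward until reaching a node still needed by another word.
The suffix "1" (1 node) is used only by "1101"; the node for "110" still has the child "0", so pruning stops there.
Nodes removed: 1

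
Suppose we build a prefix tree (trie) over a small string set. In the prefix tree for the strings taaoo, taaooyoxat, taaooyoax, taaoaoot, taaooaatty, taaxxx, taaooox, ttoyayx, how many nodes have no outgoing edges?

Leaves are exactly the stored words that no other stored word extends.
Those words: "taaoaoot", "taaooaatty", "taaooox", "taaooyoax", "taaooyoxat", "taaxxx", "ttoyayx"
Leaf count: 7

7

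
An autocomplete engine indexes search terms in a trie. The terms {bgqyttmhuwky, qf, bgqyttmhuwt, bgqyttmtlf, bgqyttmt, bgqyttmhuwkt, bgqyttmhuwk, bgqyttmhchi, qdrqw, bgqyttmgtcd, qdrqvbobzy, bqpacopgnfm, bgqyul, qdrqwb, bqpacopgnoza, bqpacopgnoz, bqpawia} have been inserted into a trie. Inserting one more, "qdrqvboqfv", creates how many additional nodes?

3

"qdrqvbo" is already a path in the trie; the remaining "qfv" must be added.
New nodes needed: |"qdrqvboqfv"| − 7 = 10 − 7 = 3.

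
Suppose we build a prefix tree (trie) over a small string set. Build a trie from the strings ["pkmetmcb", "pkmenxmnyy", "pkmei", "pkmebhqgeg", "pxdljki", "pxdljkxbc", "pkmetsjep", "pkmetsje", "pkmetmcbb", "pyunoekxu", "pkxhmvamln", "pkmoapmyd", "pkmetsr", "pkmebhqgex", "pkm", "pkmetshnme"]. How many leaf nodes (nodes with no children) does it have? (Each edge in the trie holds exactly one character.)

A leaf is a node with no children — equivalently, the end of a word that is not a proper prefix of any other stored word.
Those words: "pkmebhqgeg", "pkmebhqgex", "pkmei", "pkmenxmnyy", "pkmetmcbb", "pkmetshnme", "pkmetsjep", "pkmetsr", "pkmoapmyd", "pkxhmvamln", "pxdljki", "pxdljkxbc", "pyunoekxu"
Leaf count: 13

13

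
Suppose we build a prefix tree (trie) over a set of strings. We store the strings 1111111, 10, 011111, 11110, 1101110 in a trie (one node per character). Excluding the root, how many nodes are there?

Trie structure (* marks end of a word):
(root)
├─ 0
│  └─ 1
│     └─ 1
│        └─ 1
│           └─ 1
│              └─ 1 *
└─ 1
   ├─ 0 *
   └─ 1
      ├─ 0
      │  └─ 1
      │     └─ 1
      │        └─ 1
      │           └─ 0 *
      └─ 1
         └─ 1
            ├─ 0 *
            └─ 1
               └─ 1
                  └─ 1 *
Counting every labelled node above: 20.

20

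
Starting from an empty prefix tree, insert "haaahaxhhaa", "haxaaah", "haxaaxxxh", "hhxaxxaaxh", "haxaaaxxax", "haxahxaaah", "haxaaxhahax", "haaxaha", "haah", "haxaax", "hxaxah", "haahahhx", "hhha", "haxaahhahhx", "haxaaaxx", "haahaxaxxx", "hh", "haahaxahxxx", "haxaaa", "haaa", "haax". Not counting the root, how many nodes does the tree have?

75

Trace insertions, counting only characters that open a new branch:
  "haaahaxhhaa" → 11 new (h, a, a, a, h, a, x, h, h, a, a)
  "haxaaah" → prefix "ha" already present; 5 new (x, a, a, a, h)
  "haxaaxxxh" → prefix "haxaa" already present; 4 new (x, x, x, h)
  "hhxaxxaaxh" → prefix "h" already present; 9 new (h, x, a, x, x, a, a, x, h)
  "haxaaaxxax" → prefix "haxaaa" already present; 4 new (x, x, a, x)
  "haxahxaaah" → prefix "haxa" already present; 6 new (h, x, a, a, a, h)
  "haxaaxhahax" → prefix "haxaax" already present; 5 new (h, a, h, a, x)
  "haaxaha" → prefix "haa" already present; 4 new (x, a, h, a)
  "haah" → prefix "haa" already present; 1 new (h)
  "haxaax" → prefix "haxaax" already present; 0 new (none)
  "hxaxah" → prefix "h" already present; 5 new (x, a, x, a, h)
  "haahahhx" → prefix "haah" already present; 4 new (a, h, h, x)
  "hhha" → prefix "hh" already present; 2 new (h, a)
  "haxaahhahhx" → prefix "haxaa" already present; 6 new (h, h, a, h, h, x)
  "haxaaaxx" → prefix "haxaaaxx" already present; 0 new (none)
  "haahaxaxxx" → prefix "haaha" already present; 5 new (x, a, x, x, x)
  "hh" → prefix "hh" already present; 0 new (none)
  "haahaxahxxx" → prefix "haahaxa" already present; 4 new (h, x, x, x)
  "haxaaa" → prefix "haxaaa" already present; 0 new (none)
  "haaa" → prefix "haaa" already present; 0 new (none)
  "haax" → prefix "haax" already present; 0 new (none)
Total nodes = 11 + 5 + 4 + 9 + 4 + 6 + 5 + 4 + 1 + 0 + 5 + 4 + 2 + 6 + 0 + 5 + 0 + 4 + 0 + 0 + 0 = 75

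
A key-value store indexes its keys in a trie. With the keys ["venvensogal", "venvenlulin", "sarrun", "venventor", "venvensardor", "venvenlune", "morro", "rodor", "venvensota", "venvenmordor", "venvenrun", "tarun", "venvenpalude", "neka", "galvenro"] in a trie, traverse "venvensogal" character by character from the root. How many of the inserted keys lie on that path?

Check each prefix of "venvensogal" against the stored set — each match is an end-marker on the path.
Prefixes of the query that are stored words: "venvensogal"
Count: 1

1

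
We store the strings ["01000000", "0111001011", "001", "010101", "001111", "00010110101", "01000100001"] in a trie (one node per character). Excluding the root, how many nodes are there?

Trace insertions, counting only characters that open a new branch:
  "01000000" → 8 new (0, 1, 0, 0, 0, 0, 0, 0)
  "0111001011" → prefix "01" already present; 8 new (1, 1, 0, 0, 1, 0, 1, 1)
  "001" → prefix "0" already present; 2 new (0, 1)
  "010101" → prefix "010" already present; 3 new (1, 0, 1)
  "001111" → prefix "001" already present; 3 new (1, 1, 1)
  "00010110101" → prefix "00" already present; 9 new (0, 1, 0, 1, 1, 0, 1, 0, 1)
  "01000100001" → prefix "01000" already present; 6 new (1, 0, 0, 0, 0, 1)
Total nodes = 8 + 8 + 2 + 3 + 3 + 9 + 6 = 39

39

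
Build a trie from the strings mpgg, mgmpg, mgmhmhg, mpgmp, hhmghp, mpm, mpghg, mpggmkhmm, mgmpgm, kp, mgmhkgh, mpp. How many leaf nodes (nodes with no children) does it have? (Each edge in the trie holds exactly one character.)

10

A leaf is a node with no children — equivalently, the end of a word that is not a proper prefix of any other stored word.
Those words: "hhmghp", "kp", "mgmhkgh", "mgmhmhg", "mgmpgm", "mpggmkhmm", "mpghg", "mpgmp", "mpm", "mpp"
Leaf count: 10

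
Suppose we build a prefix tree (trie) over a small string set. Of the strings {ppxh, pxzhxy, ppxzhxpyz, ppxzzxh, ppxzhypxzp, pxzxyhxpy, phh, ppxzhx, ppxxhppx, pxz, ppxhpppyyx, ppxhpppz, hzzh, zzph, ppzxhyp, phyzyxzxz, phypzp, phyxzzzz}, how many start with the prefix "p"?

16

Filter for entries beginning with "p":
Words under "p": phh, phypzp, phyxzzzz, phyzyxzxz, ppxh, ppxhpppyyx, ppxhpppz, ppxxhppx, ppxzhx, ppxzhxpyz, ppxzhypxzp, ppxzzxh, ppzxhyp, pxz, pxzhxy, pxzxyhxpy
Count: 16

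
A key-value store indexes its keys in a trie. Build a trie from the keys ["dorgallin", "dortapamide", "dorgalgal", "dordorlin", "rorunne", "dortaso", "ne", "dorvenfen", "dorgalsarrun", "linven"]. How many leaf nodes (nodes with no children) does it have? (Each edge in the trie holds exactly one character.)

Leaves are exactly the stored words that no other stored word extends.
Those words: "dordorlin", "dorgalgal", "dorgallin", "dorgalsarrun", "dortapamide", "dortaso", "dorvenfen", "linven", "ne", "rorunne"
Leaf count: 10

10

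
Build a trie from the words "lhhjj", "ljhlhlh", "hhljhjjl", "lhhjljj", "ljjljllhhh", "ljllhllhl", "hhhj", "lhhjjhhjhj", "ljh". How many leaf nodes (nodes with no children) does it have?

A leaf is a node with no children — equivalently, the end of a word that is not a proper prefix of any other stored word.
Those words: "hhhj", "hhljhjjl", "lhhjjhhjhj", "lhhjljj", "ljhlhlh", "ljjljllhhh", "ljllhllhl"
Leaf count: 7

7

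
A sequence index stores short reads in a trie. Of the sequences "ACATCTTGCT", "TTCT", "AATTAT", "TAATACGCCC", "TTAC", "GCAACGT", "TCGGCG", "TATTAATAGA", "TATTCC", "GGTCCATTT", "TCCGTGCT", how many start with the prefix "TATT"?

2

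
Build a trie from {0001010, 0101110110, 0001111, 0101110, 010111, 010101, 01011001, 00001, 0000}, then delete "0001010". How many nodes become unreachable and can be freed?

A node on "0001010"'s path can go only if nothing else ends at it or branches off below it.
The suffix "010" (3 nodes) is used only by "0001010"; the node for "0001" still has the child "1", so pruning stops there.
Nodes removed: 3

3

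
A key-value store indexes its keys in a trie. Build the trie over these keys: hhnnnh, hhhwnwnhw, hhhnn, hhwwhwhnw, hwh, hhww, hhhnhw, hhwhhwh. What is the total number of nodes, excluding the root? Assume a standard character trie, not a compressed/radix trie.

30

Trie structure (* marks end of a word):
(root)
└─ h
   ├─ h
   │  ├─ h
   │  │  ├─ n
   │  │  │  ├─ h
   │  │  │  │  └─ w *
   │  │  │  └─ n *
   │  │  └─ w
   │  │     └─ n
   │  │        └─ w
   │  │           └─ n
   │  │              └─ h
   │  │                 └─ w *
   │  ├─ n
   │  │  └─ n
   │  │     └─ n
   │  │        └─ h *
   │  └─ w
   │     ├─ h
   │     │  └─ h
   │     │     └─ w
   │     │        └─ h *
   │     └─ w *
   │        └─ h
   │           └─ w
   │              └─ h
   │                 └─ n
   │                    └─ w *
   └─ w
      └─ h *
Counting every labelled node above: 30.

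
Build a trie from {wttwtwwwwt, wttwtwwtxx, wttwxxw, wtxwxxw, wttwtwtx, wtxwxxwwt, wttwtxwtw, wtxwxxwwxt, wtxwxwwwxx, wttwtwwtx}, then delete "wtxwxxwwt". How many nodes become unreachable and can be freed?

1

A node on "wtxwxxwwt"'s path can go only if nothing else ends at it or branches off below it.
The suffix "t" (1 node) is used only by "wtxwxxwwt"; the node for "wtxwxxww" still has the child "x", so pruning stops there.
Nodes removed: 1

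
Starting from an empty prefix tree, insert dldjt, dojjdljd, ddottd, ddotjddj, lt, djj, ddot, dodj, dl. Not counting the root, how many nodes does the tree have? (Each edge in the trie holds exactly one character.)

27

For each word, the new-node count is its length minus the longest prefix already in the trie:
  "dldjt" → 5 new (d, l, d, j, t)
  "dojjdljd" → prefix "d" already present; 7 new (o, j, j, d, l, j, d)
  "ddottd" → prefix "d" already present; 5 new (d, o, t, t, d)
  "ddotjddj" → prefix "ddot" already present; 4 new (j, d, d, j)
  "lt" → 2 new (l, t)
  "djj" → prefix "d" already present; 2 new (j, j)
  "ddot" → prefix "ddot" already present; 0 new (none)
  "dodj" → prefix "do" already present; 2 new (d, j)
  "dl" → prefix "dl" already present; 0 new (none)
Total nodes = 5 + 7 + 5 + 4 + 2 + 2 + 0 + 2 + 0 = 27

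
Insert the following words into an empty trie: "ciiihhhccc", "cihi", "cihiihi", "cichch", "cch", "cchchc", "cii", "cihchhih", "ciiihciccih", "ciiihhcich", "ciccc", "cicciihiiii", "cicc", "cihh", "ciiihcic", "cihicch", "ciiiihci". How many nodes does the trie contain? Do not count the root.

Insert word by word; a character creates a node only if that edge doesn't already exist:
  "ciiihhhccc" → 10 new (c, i, i, i, h, h, h, c, c, c)
  "cihi" → prefix "ci" already present; 2 new (h, i)
  "cihiihi" → prefix "cihi" already present; 3 new (i, h, i)
  "cichch" → prefix "ci" already present; 4 new (c, h, c, h)
  "cch" → prefix "c" already present; 2 new (c, h)
  "cchchc" → prefix "cch" already present; 3 new (c, h, c)
  "cii" → prefix "cii" already present; 0 new (none)
  "cihchhih" → prefix "cih" already present; 5 new (c, h, h, i, h)
  "ciiihciccih" → prefix "ciiih" already present; 6 new (c, i, c, c, i, h)
  "ciiihhcich" → prefix "ciiihh" already present; 4 new (c, i, c, h)
  "ciccc" → prefix "cic" already present; 2 new (c, c)
  "cicciihiiii" → prefix "cicc" already present; 7 new (i, i, h, i, i, i, i)
  "cicc" → prefix "cicc" already present; 0 new (none)
  "cihh" → prefix "cih" already present; 1 new (h)
  "ciiihcic" → prefix "ciiihcic" already present; 0 new (none)
  "cihicch" → prefix "cihi" already present; 3 new (c, c, h)
  "ciiiihci" → prefix "ciii" already present; 4 new (i, h, c, i)
Total nodes = 10 + 2 + 3 + 4 + 2 + 3 + 0 + 5 + 6 + 4 + 2 + 7 + 0 + 1 + 0 + 3 + 4 = 56

56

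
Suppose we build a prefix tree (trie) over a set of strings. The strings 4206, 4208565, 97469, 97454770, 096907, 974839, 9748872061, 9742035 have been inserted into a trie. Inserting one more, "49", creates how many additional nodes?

1

"4" is already a path in the trie; the remaining "9" must be added.
So 2 − 1 = 1 new nodes.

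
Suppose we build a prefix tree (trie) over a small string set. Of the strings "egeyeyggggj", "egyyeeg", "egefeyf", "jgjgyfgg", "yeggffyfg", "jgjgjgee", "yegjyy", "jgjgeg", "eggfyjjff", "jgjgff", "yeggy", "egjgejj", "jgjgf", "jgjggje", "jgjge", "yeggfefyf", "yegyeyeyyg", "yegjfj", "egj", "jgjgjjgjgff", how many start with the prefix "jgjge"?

Filter for entries beginning with "jgjge":
Words under "jgjge": jgjge, jgjgeg
Count: 2

2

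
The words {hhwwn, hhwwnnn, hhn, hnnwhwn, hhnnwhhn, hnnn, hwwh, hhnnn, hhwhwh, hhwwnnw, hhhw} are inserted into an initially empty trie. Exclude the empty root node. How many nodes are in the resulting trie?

30

Trace insertions, counting only characters that open a new branch:
  "hhwwn" → 5 new (h, h, w, w, n)
  "hhwwnnn" → prefix "hhwwn" already present; 2 new (n, n)
  "hhn" → prefix "hh" already present; 1 new (n)
  "hnnwhwn" → prefix "h" already present; 6 new (n, n, w, h, w, n)
  "hhnnwhhn" → prefix "hhn" already present; 5 new (n, w, h, h, n)
  "hnnn" → prefix "hnn" already present; 1 new (n)
  "hwwh" → prefix "h" already present; 3 new (w, w, h)
  "hhnnn" → prefix "hhnn" already present; 1 new (n)
  "hhwhwh" → prefix "hhw" already present; 3 new (h, w, h)
  "hhwwnnw" → prefix "hhwwnn" already present; 1 new (w)
  "hhhw" → prefix "hh" already present; 2 new (h, w)
Total nodes = 5 + 2 + 1 + 6 + 5 + 1 + 3 + 1 + 3 + 1 + 2 = 30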